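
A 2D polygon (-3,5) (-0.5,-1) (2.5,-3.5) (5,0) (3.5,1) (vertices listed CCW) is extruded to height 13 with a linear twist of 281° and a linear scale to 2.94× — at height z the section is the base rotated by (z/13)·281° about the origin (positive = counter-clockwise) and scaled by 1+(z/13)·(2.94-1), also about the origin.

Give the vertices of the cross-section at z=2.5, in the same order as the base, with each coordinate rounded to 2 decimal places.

Cross-section at z=2.5: (-7.98,0.70) (0.71,-1.36) (5.91,-0.04) (4.03,5.56) (1.71,4.70)

t = z/height = 2.5/13 = 0.192308
s = 1 + (scale-1)·z/height = 1 + (2.94-1)·2.5/13 = 1.373077
θ = twist·z/height = 281°·2.5/13 = 54.0385° = 0.943149 rad
cos θ = 0.587242, sin θ = 0.809411 (intermediates below are computed at full precision and shown rounded to 5 d.p.)
v1: (-3,5) → rotate → (-5.80878,0.50798) → ×s → (-7.97591,0.69749) → (-7.98,0.70)
v2: (-0.5,-1) → rotate → (0.51579,-0.99195) → ×s → (0.70822,-1.36202) → (0.71,-1.36)
v3: (2.5,-3.5) → rotate → (4.30104,-0.03182) → ×s → (5.90567,-0.04369) → (5.91,-0.04)
v4: (5,0) → rotate → (2.93621,4.04706) → ×s → (4.03164,5.55692) → (4.03,5.56)
v5: (3.5,1) → rotate → (1.24594,3.42018) → ×s → (1.71077,4.69617) → (1.71,4.70)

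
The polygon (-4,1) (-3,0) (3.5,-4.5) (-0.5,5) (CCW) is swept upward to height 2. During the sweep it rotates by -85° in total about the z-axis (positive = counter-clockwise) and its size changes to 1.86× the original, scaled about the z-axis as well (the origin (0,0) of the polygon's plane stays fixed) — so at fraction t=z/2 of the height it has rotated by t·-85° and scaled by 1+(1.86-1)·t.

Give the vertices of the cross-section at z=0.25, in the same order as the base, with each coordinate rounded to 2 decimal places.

Cross-section at z=0.25: (-4.15,1.91) (-3.27,0.61) (2.89,-5.61) (0.48,5.54)

t = z/height = 0.25/2 = 0.125
s = 1 + (scale-1)·z/height = 1 + (1.86-1)·0.25/2 = 1.107500
θ = twist·z/height = -85°·0.25/2 = -10.6250° = -0.185441 rad
cos θ = 0.982855, sin θ = -0.184380 (intermediates below are computed at full precision and shown rounded to 5 d.p.)
v1: (-4,1) → rotate → (-3.74704,1.72038) → ×s → (-4.14985,1.90532) → (-4.15,1.91)
v2: (-3,0) → rotate → (-2.94856,0.55314) → ×s → (-3.26554,0.61260) → (-3.27,0.61)
v3: (3.5,-4.5) → rotate → (2.61028,-5.06818) → ×s → (2.89089,-5.61301) → (2.89,-5.61)
v4: (-0.5,5) → rotate → (0.43047,5.00647) → ×s → (0.47675,5.54466) → (0.48,5.54)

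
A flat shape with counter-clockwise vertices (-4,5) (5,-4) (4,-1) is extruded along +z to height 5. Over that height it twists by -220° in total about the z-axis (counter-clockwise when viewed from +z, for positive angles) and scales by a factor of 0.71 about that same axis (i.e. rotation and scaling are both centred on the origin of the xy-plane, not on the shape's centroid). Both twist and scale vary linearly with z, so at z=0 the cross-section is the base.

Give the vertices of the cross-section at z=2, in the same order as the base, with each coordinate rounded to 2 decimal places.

Cross-section at z=2: (4.29,3.69) (-3.38,-4.54) (-0.76,-3.56)

t = z/height = 2/5 = 0.4
s = 1 + (scale-1)·z/height = 1 + (0.71-1)·2/5 = 0.884000
θ = twist·z/height = -220°·2/5 = -88.0000° = -1.535890 rad
cos θ = 0.034899, sin θ = -0.999391 (intermediates below are computed at full precision and shown rounded to 5 d.p.)
v1: (-4,5) → rotate → (4.85736,4.17206) → ×s → (4.29390,3.68810) → (4.29,3.69)
v2: (5,-4) → rotate → (-3.82307,-5.13655) → ×s → (-3.37959,-4.54071) → (-3.38,-4.54)
v3: (4,-1) → rotate → (-0.85979,-4.03246) → ×s → (-0.76006,-3.56470) → (-0.76,-3.56)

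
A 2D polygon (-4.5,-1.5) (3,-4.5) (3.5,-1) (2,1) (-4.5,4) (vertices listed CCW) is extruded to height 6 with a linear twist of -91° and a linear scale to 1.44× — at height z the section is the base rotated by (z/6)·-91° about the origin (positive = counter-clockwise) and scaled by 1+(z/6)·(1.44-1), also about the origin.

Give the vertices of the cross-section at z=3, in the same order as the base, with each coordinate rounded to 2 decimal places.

t = z/height = 3/6 = 0.5
s = 1 + (scale-1)·z/height = 1 + (1.44-1)·3/6 = 1.220000
θ = twist·z/height = -91°·3/6 = -45.5000° = -0.794125 rad
cos θ = 0.700909, sin θ = -0.713250 (intermediates below are computed at full precision and shown rounded to 5 d.p.)
v1: (-4.5,-1.5) → rotate → (-4.22397,2.15826) → ×s → (-5.15324,2.63308) → (-5.15,2.63)
v2: (3,-4.5) → rotate → (-1.10690,-5.29384) → ×s → (-1.35042,-6.45849) → (-1.35,-6.46)
v3: (3.5,-1) → rotate → (1.73993,-3.19729) → ×s → (2.12272,-3.90069) → (2.12,-3.90)
v4: (2,1) → rotate → (2.11507,-0.72559) → ×s → (2.58038,-0.88522) → (2.58,-0.89)
v5: (-4.5,4) → rotate → (-0.30109,6.01326) → ×s → (-0.36733,7.33618) → (-0.37,7.34)

Cross-section at z=3: (-5.15,2.63) (-1.35,-6.46) (2.12,-3.90) (2.58,-0.89) (-0.37,7.34)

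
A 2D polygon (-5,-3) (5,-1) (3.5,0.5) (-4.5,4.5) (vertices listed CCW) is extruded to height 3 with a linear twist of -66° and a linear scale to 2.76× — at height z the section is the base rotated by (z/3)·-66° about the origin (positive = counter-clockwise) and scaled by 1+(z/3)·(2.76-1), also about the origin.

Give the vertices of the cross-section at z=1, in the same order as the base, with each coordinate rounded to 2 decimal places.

t = z/height = 1/3 = 0.333333
s = 1 + (scale-1)·z/height = 1 + (2.76-1)·1/3 = 1.586667
θ = twist·z/height = -66°·1/3 = -22.0000° = -0.383972 rad
cos θ = 0.927184, sin θ = -0.374607 (intermediates below are computed at full precision and shown rounded to 5 d.p.)
v1: (-5,-3) → rotate → (-5.75974,-0.90852) → ×s → (-9.13879,-1.44152) → (-9.14,-1.44)
v2: (5,-1) → rotate → (4.26131,-2.80022) → ×s → (6.76128,-4.44301) → (6.76,-4.44)
v3: (3.5,0.5) → rotate → (3.43245,-0.84753) → ×s → (5.44615,-1.34475) → (5.45,-1.34)
v4: (-4.5,4.5) → rotate → (-2.48660,5.85806) → ×s → (-3.94540,9.29478) → (-3.95,9.29)

Cross-section at z=1: (-9.14,-1.44) (6.76,-4.44) (5.45,-1.34) (-3.95,9.29)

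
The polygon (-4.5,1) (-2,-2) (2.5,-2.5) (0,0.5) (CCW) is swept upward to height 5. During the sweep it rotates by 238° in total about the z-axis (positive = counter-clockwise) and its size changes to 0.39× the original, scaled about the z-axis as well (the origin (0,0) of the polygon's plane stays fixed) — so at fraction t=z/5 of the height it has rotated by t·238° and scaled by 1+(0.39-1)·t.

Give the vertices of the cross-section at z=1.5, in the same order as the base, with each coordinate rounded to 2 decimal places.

t = z/height = 1.5/5 = 0.3
s = 1 + (scale-1)·z/height = 1 + (0.39-1)·1.5/5 = 0.817000
θ = twist·z/height = 238°·1.5/5 = 71.4000° = 1.246165 rad
cos θ = 0.318959, sin θ = 0.947768 (intermediates below are computed at full precision and shown rounded to 5 d.p.)
v1: (-4.5,1) → rotate → (-2.38309,-3.94600) → ×s → (-1.94698,-3.22388) → (-1.95,-3.22)
v2: (-2,-2) → rotate → (1.25762,-2.53346) → ×s → (1.02747,-2.06983) → (1.03,-2.07)
v3: (2.5,-2.5) → rotate → (3.16682,1.57202) → ×s → (2.58729,1.28434) → (2.59,1.28)
v4: (0,0.5) → rotate → (-0.47388,0.15948) → ×s → (-0.38716,0.13029) → (-0.39,0.13)

Cross-section at z=1.5: (-1.95,-3.22) (1.03,-2.07) (2.59,1.28) (-0.39,0.13)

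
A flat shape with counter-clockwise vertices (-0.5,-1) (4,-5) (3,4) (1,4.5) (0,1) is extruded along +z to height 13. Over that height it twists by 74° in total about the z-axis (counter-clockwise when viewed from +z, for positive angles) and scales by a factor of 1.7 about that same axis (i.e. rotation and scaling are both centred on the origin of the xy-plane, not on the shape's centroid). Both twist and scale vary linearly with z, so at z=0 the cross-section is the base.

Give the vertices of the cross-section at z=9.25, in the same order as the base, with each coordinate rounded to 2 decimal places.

Cross-section at z=9.25: (0.74,-1.50) (9.59,0.22) (-2.04,7.21) (-4.45,5.28) (-1.19,0.91)

t = z/height = 9.25/13 = 0.711538
s = 1 + (scale-1)·z/height = 1 + (1.7-1)·9.25/13 = 1.498077
θ = twist·z/height = 74°·9.25/13 = 52.6538° = 0.918983 rad
cos θ = 0.606629, sin θ = 0.794985 (intermediates below are computed at full precision and shown rounded to 5 d.p.)
v1: (-0.5,-1) → rotate → (0.49167,-1.00412) → ×s → (0.73656,-1.50425) → (0.74,-1.50)
v2: (4,-5) → rotate → (6.40144,0.14680) → ×s → (9.58985,0.21991) → (9.59,0.22)
v3: (3,4) → rotate → (-1.36005,4.81147) → ×s → (-2.03746,7.20795) → (-2.04,7.21)
v4: (1,4.5) → rotate → (-2.97080,3.52482) → ×s → (-4.45049,5.28044) → (-4.45,5.28)
v5: (0,1) → rotate → (-0.79499,0.60663) → ×s → (-1.19095,0.90878) → (-1.19,0.91)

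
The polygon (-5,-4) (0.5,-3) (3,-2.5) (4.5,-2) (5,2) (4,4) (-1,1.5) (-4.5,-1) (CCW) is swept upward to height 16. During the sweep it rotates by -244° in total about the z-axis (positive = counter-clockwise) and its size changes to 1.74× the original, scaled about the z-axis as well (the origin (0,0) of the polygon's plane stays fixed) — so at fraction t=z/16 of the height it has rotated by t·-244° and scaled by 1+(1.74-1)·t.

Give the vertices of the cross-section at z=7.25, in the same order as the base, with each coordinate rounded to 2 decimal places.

Cross-section at z=7.25: (-2.66,8.13) (-3.99,0.78) (-4.53,-2.58) (-4.61,-4.69) (0.16,-7.19) (3.12,-6.88) (2.34,0.55) (0.86,6.10)

t = z/height = 7.25/16 = 0.453125
s = 1 + (scale-1)·z/height = 1 + (1.74-1)·7.25/16 = 1.335313
θ = twist·z/height = -244°·7.25/16 = -110.5625° = -1.929680 rad
cos θ = -0.351229, sin θ = -0.936290 (intermediates below are computed at full precision and shown rounded to 5 d.p.)
v1: (-5,-4) → rotate → (-1.98901,6.08636) → ×s → (-2.65596,8.12720) → (-2.66,8.13)
v2: (0.5,-3) → rotate → (-2.98448,0.58554) → ×s → (-3.98522,0.78188) → (-3.99,0.78)
v3: (3,-2.5) → rotate → (-3.39441,-1.93080) → ×s → (-4.53260,-2.57822) → (-4.53,-2.58)
v4: (4.5,-2) → rotate → (-3.45311,-3.51085) → ×s → (-4.61098,-4.68808) → (-4.61,-4.69)
v5: (5,2) → rotate → (0.11643,-5.38391) → ×s → (0.15548,-7.18920) → (0.16,-7.19)
v6: (4,4) → rotate → (2.34024,-5.15007) → ×s → (3.12496,-6.87696) → (3.12,-6.88)
v7: (-1,1.5) → rotate → (1.75566,0.40945) → ×s → (2.34436,0.54674) → (2.34,0.55)
v8: (-4.5,-1) → rotate → (0.64424,4.56453) → ×s → (0.86026,6.09508) → (0.86,6.10)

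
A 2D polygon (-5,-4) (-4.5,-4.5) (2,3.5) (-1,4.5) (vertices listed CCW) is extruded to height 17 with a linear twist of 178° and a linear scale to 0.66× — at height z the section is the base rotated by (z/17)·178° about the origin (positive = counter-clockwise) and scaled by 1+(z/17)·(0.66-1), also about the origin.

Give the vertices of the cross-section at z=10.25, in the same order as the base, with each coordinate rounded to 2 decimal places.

Cross-section at z=10.25: (4.22,-2.85) (4.48,-2.35) (-3.13,0.69) (-3.18,-1.82)

t = z/height = 10.25/17 = 0.602941
s = 1 + (scale-1)·z/height = 1 + (0.66-1)·10.25/17 = 0.795000
θ = twist·z/height = 178°·10.25/17 = 107.3235° = 1.873149 rad
cos θ = -0.297767, sin θ = 0.954639 (intermediates below are computed at full precision and shown rounded to 5 d.p.)
v1: (-5,-4) → rotate → (5.30739,-3.58213) → ×s → (4.21937,-2.84779) → (4.22,-2.85)
v2: (-4.5,-4.5) → rotate → (5.63582,-2.95592) → ×s → (4.48048,-2.34996) → (4.48,-2.35)
v3: (2,3.5) → rotate → (-3.93677,0.86709) → ×s → (-3.12973,0.68934) → (-3.13,0.69)
v4: (-1,4.5) → rotate → (-3.99811,-2.29459) → ×s → (-3.17849,-1.82420) → (-3.18,-1.82)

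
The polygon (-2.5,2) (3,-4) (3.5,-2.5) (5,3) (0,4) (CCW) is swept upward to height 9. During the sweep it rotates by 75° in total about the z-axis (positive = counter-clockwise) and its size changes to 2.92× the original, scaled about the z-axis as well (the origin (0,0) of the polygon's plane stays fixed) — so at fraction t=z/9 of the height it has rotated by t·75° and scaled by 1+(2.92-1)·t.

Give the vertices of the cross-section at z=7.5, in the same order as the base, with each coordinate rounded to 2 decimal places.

Cross-section at z=7.5: (-7.61,-3.36) (12.83,2.12) (9.97,5.07) (-0.92,15.13) (-9.22,4.80)

t = z/height = 7.5/9 = 0.833333
s = 1 + (scale-1)·z/height = 1 + (2.92-1)·7.5/9 = 2.600000
θ = twist·z/height = 75°·7.5/9 = 62.5000° = 1.090831 rad
cos θ = 0.461749, sin θ = 0.887011 (intermediates below are computed at full precision and shown rounded to 5 d.p.)
v1: (-2.5,2) → rotate → (-2.92839,-1.29403) → ×s → (-7.61382,-3.36448) → (-7.61,-3.36)
v2: (3,-4) → rotate → (4.93329,0.81404) → ×s → (12.82655,2.11650) → (12.83,2.12)
v3: (3.5,-2.5) → rotate → (3.83365,1.95017) → ×s → (9.96748,5.07043) → (9.97,5.07)
v4: (5,3) → rotate → (-0.35229,5.82030) → ×s → (-0.91595,15.13278) → (-0.92,15.13)
v5: (0,4) → rotate → (-3.54804,1.84699) → ×s → (-9.22491,4.80219) → (-9.22,4.80)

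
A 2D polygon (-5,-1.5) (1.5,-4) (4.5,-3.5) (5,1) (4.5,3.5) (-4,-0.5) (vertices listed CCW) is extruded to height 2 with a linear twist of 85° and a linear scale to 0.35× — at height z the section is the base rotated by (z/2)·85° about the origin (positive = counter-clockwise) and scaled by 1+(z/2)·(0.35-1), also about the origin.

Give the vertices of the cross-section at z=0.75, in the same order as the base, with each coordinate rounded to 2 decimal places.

t = z/height = 0.75/2 = 0.375
s = 1 + (scale-1)·z/height = 1 + (0.35-1)·0.75/2 = 0.756250
θ = twist·z/height = 85°·0.75/2 = 31.8750° = 0.556324 rad
cos θ = 0.849202, sin θ = 0.528068 (intermediates below are computed at full precision and shown rounded to 5 d.p.)
v1: (-5,-1.5) → rotate → (-3.45391,-3.91414) → ×s → (-2.61202,-2.96007) → (-2.61,-2.96)
v2: (1.5,-4) → rotate → (3.38607,-2.60471) → ×s → (2.56072,-1.96981) → (2.56,-1.97)
v3: (4.5,-3.5) → rotate → (5.66965,-0.59590) → ×s → (4.28767,-0.45065) → (4.29,-0.45)
v4: (5,1) → rotate → (3.71794,3.48954) → ×s → (2.81169,2.63897) → (2.81,2.64)
v5: (4.5,3.5) → rotate → (1.97317,5.34851) → ×s → (1.49221,4.04481) → (1.49,4.04)
v6: (-4,-0.5) → rotate → (-3.13277,-2.53687) → ×s → (-2.36916,-1.91851) → (-2.37,-1.92)

Cross-section at z=0.75: (-2.61,-2.96) (2.56,-1.97) (4.29,-0.45) (2.81,2.64) (1.49,4.04) (-2.37,-1.92)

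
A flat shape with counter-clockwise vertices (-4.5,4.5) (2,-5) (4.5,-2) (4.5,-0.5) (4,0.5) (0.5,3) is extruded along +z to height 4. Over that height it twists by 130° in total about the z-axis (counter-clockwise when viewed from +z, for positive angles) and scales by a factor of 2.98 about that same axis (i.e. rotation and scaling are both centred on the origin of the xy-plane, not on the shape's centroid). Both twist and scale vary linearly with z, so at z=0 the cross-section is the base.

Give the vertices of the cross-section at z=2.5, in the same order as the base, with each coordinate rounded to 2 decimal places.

t = z/height = 2.5/4 = 0.625
s = 1 + (scale-1)·z/height = 1 + (2.98-1)·2.5/4 = 2.237500
θ = twist·z/height = 130°·2.5/4 = 81.2500° = 1.418080 rad
cos θ = 0.152123, sin θ = 0.988362 (intermediates below are computed at full precision and shown rounded to 5 d.p.)
v1: (-4.5,4.5) → rotate → (-5.13218,-3.76307) → ×s → (-11.48326,-8.41987) → (-11.48,-8.42)
v2: (2,-5) → rotate → (5.24605,1.21611) → ×s → (11.73805,2.72104) → (11.74,2.72)
v3: (4.5,-2) → rotate → (2.66128,4.14338) → ×s → (5.95461,9.27081) → (5.95,9.27)
v4: (4.5,-0.5) → rotate → (1.17874,4.37157) → ×s → (2.63742,9.78138) → (2.64,9.78)
v5: (4,0.5) → rotate → (0.11431,4.02951) → ×s → (0.25577,9.01602) → (0.26,9.02)
v6: (0.5,3) → rotate → (-2.88902,0.95055) → ×s → (-6.46419,2.12686) → (-6.46,2.13)

Cross-section at z=2.5: (-11.48,-8.42) (11.74,2.72) (5.95,9.27) (2.64,9.78) (0.26,9.02) (-6.46,2.13)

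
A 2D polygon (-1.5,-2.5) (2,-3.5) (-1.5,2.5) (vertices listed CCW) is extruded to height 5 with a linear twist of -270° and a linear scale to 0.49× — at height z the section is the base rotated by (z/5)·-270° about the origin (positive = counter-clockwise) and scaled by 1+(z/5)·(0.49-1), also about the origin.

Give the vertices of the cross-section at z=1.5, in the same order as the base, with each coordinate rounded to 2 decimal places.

t = z/height = 1.5/5 = 0.3
s = 1 + (scale-1)·z/height = 1 + (0.49-1)·1.5/5 = 0.847000
θ = twist·z/height = -270°·1.5/5 = -81.0000° = -1.413717 rad
cos θ = 0.156434, sin θ = -0.987688 (intermediates below are computed at full precision and shown rounded to 5 d.p.)
v1: (-1.5,-2.5) → rotate → (-2.70387,1.09045) → ×s → (-2.29018,0.92361) → (-2.29,0.92)
v2: (2,-3.5) → rotate → (-3.14404,-2.52290) → ×s → (-2.66300,-2.13689) → (-2.66,-2.14)
v3: (-1.5,2.5) → rotate → (2.23457,1.87262) → ×s → (1.89268,1.58611) → (1.89,1.59)

Cross-section at z=1.5: (-2.29,0.92) (-2.66,-2.14) (1.89,1.59)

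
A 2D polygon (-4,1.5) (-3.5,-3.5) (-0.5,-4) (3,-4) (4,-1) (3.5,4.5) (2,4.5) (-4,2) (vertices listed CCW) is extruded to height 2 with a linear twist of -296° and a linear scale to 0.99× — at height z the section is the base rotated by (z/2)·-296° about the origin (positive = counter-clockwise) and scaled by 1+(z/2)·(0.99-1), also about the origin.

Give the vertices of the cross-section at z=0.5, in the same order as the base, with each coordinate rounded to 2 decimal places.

t = z/height = 0.5/2 = 0.25
s = 1 + (scale-1)·z/height = 1 + (0.99-1)·0.5/2 = 0.997500
θ = twist·z/height = -296°·0.5/2 = -74.0000° = -1.291544 rad
cos θ = 0.275637, sin θ = -0.961262 (intermediates below are computed at full precision and shown rounded to 5 d.p.)
v1: (-4,1.5) → rotate → (0.33934,4.25850) → ×s → (0.33849,4.24786) → (0.34,4.25)
v2: (-3.5,-3.5) → rotate → (-4.32915,2.39969) → ×s → (-4.31832,2.39369) → (-4.32,2.39)
v3: (-0.5,-4) → rotate → (-3.98287,-0.62192) → ×s → (-3.97291,-0.62036) → (-3.97,-0.62)
v4: (3,-4) → rotate → (-3.01813,-3.98633) → ×s → (-3.01059,-3.97637) → (-3.01,-3.98)
v5: (4,-1) → rotate → (0.14129,-4.12068) → ×s → (0.14093,-4.11038) → (0.14,-4.11)
v6: (3.5,4.5) → rotate → (5.29041,-2.12405) → ×s → (5.27718,-2.11874) → (5.28,-2.12)
v7: (2,4.5) → rotate → (4.87695,-0.68216) → ×s → (4.86476,-0.68045) → (4.86,-0.68)
v8: (-4,2) → rotate → (0.81997,4.39632) → ×s → (0.81792,4.38533) → (0.82,4.39)

Cross-section at z=0.5: (0.34,4.25) (-4.32,2.39) (-3.97,-0.62) (-3.01,-3.98) (0.14,-4.11) (5.28,-2.12) (4.86,-0.68) (0.82,4.39)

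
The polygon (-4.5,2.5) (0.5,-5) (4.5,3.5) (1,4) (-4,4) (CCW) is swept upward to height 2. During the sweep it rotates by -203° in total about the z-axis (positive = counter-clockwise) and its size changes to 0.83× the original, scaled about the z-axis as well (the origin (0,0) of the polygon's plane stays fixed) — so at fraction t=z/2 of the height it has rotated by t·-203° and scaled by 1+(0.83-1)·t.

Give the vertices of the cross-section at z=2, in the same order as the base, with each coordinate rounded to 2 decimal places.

Cross-section at z=2: (2.63,-3.37) (1.24,3.98) (-4.57,-1.21) (-2.06,-2.73) (1.76,-4.35)

t = z/height = 2/2 = 1
s = 1 + (scale-1)·z/height = 1 + (0.83-1)·2/2 = 0.830000
θ = twist·z/height = -203°·2/2 = -203.0000° = -3.543018 rad
cos θ = -0.920505, sin θ = 0.390731 (intermediates below are computed at full precision and shown rounded to 5 d.p.)
v1: (-4.5,2.5) → rotate → (3.16544,-4.05955) → ×s → (2.62732,-3.36943) → (2.63,-3.37)
v2: (0.5,-5) → rotate → (1.49340,4.79789) → ×s → (1.23952,3.98225) → (1.24,3.98)
v3: (4.5,3.5) → rotate → (-5.50983,-1.46348) → ×s → (-4.57316,-1.21469) → (-4.57,-1.21)
v4: (1,4) → rotate → (-2.48343,-3.29129) → ×s → (-2.06125,-2.73177) → (-2.06,-2.73)
v5: (-4,4) → rotate → (2.11909,-5.24494) → ×s → (1.75885,-4.35330) → (1.76,-4.35)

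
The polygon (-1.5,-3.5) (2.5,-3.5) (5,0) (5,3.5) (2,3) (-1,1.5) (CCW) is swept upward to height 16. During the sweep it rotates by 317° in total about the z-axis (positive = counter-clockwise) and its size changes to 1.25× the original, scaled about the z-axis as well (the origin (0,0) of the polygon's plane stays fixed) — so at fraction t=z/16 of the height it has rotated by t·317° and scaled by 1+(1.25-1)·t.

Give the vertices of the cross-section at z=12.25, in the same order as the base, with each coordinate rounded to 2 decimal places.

Cross-section at z=12.25: (-2.89,3.50) (-5.07,-0.73) (-2.73,-5.29) (0.97,-7.21) (2.08,-3.76) (2.13,0.24)

t = z/height = 12.25/16 = 0.765625
s = 1 + (scale-1)·z/height = 1 + (1.25-1)·12.25/16 = 1.191406
θ = twist·z/height = 317°·12.25/16 = 242.7031° = 4.235969 rad
cos θ = -0.458601, sin θ = -0.888642 (intermediates below are computed at full precision and shown rounded to 5 d.p.)
v1: (-1.5,-3.5) → rotate → (-2.42235,2.93807) → ×s → (-2.88600,3.50043) → (-2.89,3.50)
v2: (2.5,-3.5) → rotate → (-4.25675,-0.61650) → ×s → (-5.07152,-0.73450) → (-5.07,-0.73)
v3: (5,0) → rotate → (-2.29301,-4.44321) → ×s → (-2.73190,-5.29367) → (-2.73,-5.29)
v4: (5,3.5) → rotate → (0.81724,-6.04832) → ×s → (0.97367,-7.20600) → (0.97,-7.21)
v5: (2,3) → rotate → (1.74872,-3.15309) → ×s → (2.08344,-3.75661) → (2.08,-3.76)
v6: (-1,1.5) → rotate → (1.79156,0.20074) → ×s → (2.13448,0.23916) → (2.13,0.24)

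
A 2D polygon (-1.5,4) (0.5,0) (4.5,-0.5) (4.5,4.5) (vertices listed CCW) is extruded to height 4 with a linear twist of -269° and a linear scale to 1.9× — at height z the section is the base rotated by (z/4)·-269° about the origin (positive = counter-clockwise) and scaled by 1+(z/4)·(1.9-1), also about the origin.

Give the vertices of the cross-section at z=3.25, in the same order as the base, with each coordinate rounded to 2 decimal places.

t = z/height = 3.25/4 = 0.8125
s = 1 + (scale-1)·z/height = 1 + (1.9-1)·3.25/4 = 1.731250
θ = twist·z/height = -269°·3.25/4 = -218.5625° = -3.814635 rad
cos θ = -0.781929, sin θ = 0.623368 (intermediates below are computed at full precision and shown rounded to 5 d.p.)
v1: (-1.5,4) → rotate → (-1.32058,-4.06277) → ×s → (-2.28625,-7.03366) → (-2.29,-7.03)
v2: (0.5,0) → rotate → (-0.39096,0.31168) → ×s → (-0.67686,0.53960) → (-0.68,0.54)
v3: (4.5,-0.5) → rotate → (-3.20699,3.19612) → ×s → (-5.55211,5.53328) → (-5.55,5.53)
v4: (4.5,4.5) → rotate → (-6.32383,-0.71352) → ×s → (-10.94814,-1.23529) → (-10.95,-1.24)

Cross-section at z=3.25: (-2.29,-7.03) (-0.68,0.54) (-5.55,5.53) (-10.95,-1.24)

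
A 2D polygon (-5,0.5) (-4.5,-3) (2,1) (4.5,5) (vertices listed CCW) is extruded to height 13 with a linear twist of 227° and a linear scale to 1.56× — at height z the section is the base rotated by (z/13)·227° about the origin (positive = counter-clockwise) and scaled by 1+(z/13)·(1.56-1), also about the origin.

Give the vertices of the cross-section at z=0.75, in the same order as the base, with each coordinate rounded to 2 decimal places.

Cross-section at z=0.75: (-5.14,-0.67) (-3.82,-4.07) (1.78,1.47) (3.36,6.08)

t = z/height = 0.75/13 = 0.0576923
s = 1 + (scale-1)·z/height = 1 + (1.56-1)·0.75/13 = 1.032308
θ = twist·z/height = 227°·0.75/13 = 13.0962° = 0.228571 rad
cos θ = 0.973991, sin θ = 0.226586 (intermediates below are computed at full precision and shown rounded to 5 d.p.)
v1: (-5,0.5) → rotate → (-4.98325,-0.64593) → ×s → (-5.14425,-0.66680) → (-5.14,-0.67)
v2: (-4.5,-3) → rotate → (-3.70320,-3.94161) → ×s → (-3.82284,-4.06895) → (-3.82,-4.07)
v3: (2,1) → rotate → (1.72140,1.42716) → ×s → (1.77701,1.47327) → (1.78,1.47)
v4: (4.5,5) → rotate → (3.25003,5.88959) → ×s → (3.35503,6.07987) → (3.36,6.08)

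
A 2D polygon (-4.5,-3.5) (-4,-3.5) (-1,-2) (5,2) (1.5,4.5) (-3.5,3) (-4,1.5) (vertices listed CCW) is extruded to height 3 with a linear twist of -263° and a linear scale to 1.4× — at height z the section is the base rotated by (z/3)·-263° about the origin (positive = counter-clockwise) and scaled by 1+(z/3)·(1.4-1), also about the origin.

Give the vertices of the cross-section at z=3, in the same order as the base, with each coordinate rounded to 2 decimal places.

Cross-section at z=3: (5.63,-5.66) (5.55,-4.96) (2.95,-1.05) (-3.63,6.61) (-6.51,1.32) (-3.57,-5.38) (-1.40,-5.81)

t = z/height = 3/3 = 1
s = 1 + (scale-1)·z/height = 1 + (1.4-1)·3/3 = 1.400000
θ = twist·z/height = -263°·3/3 = -263.0000° = -4.590216 rad
cos θ = -0.121869, sin θ = 0.992546 (intermediates below are computed at full precision and shown rounded to 5 d.p.)
v1: (-4.5,-3.5) → rotate → (4.02232,-4.03991) → ×s → (5.63125,-5.65588) → (5.63,-5.66)
v2: (-4,-3.5) → rotate → (3.96139,-3.54364) → ×s → (5.54594,-4.96110) → (5.55,-4.96)
v3: (-1,-2) → rotate → (2.10696,-0.74881) → ×s → (2.94975,-1.04833) → (2.95,-1.05)
v4: (5,2) → rotate → (-2.59444,4.71899) → ×s → (-3.63221,6.60659) → (-3.63,6.61)
v5: (1.5,4.5) → rotate → (-4.64926,0.94041) → ×s → (-6.50897,1.31657) → (-6.51,1.32)
v6: (-3.5,3) → rotate → (-2.55110,-3.83952) → ×s → (-3.57153,-5.37533) → (-3.57,-5.38)
v7: (-4,1.5) → rotate → (-1.00134,-4.15299) → ×s → (-1.40188,-5.81418) → (-1.40,-5.81)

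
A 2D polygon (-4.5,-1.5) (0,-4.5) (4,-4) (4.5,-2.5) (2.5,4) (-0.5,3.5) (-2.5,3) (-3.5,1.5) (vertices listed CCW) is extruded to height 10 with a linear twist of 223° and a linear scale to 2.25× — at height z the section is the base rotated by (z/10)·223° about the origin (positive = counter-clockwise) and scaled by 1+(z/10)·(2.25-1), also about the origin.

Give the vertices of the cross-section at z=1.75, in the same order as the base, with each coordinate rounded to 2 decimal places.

t = z/height = 1.75/10 = 0.175
s = 1 + (scale-1)·z/height = 1 + (2.25-1)·1.75/10 = 1.218750
θ = twist·z/height = 223°·1.75/10 = 39.0250° = 0.681115 rad
cos θ = 0.776871, sin θ = 0.629659 (intermediates below are computed at full precision and shown rounded to 5 d.p.)
v1: (-4.5,-1.5) → rotate → (-2.55143,-3.99877) → ×s → (-3.10956,-4.87351) → (-3.11,-4.87)
v2: (0,-4.5) → rotate → (2.83347,-3.49592) → ×s → (3.45329,-4.26065) → (3.45,-4.26)
v3: (4,-4) → rotate → (5.62612,-0.58885) → ×s → (6.85684,-0.71766) → (6.86,-0.72)
v4: (4.5,-2.5) → rotate → (5.07007,0.89129) → ×s → (6.17915,1.08626) → (6.18,1.09)
v5: (2.5,4) → rotate → (-0.57646,4.68163) → ×s → (-0.70256,5.70574) → (-0.70,5.71)
v6: (-0.5,3.5) → rotate → (-2.59224,2.40422) → ×s → (-3.15930,2.93014) → (-3.16,2.93)
v7: (-2.5,3) → rotate → (-3.83116,0.75647) → ×s → (-4.66922,0.92194) → (-4.67,0.92)
v8: (-3.5,1.5) → rotate → (-3.66354,-1.03850) → ×s → (-4.46494,-1.26567) → (-4.46,-1.27)

Cross-section at z=1.75: (-3.11,-4.87) (3.45,-4.26) (6.86,-0.72) (6.18,1.09) (-0.70,5.71) (-3.16,2.93) (-4.67,0.92) (-4.46,-1.27)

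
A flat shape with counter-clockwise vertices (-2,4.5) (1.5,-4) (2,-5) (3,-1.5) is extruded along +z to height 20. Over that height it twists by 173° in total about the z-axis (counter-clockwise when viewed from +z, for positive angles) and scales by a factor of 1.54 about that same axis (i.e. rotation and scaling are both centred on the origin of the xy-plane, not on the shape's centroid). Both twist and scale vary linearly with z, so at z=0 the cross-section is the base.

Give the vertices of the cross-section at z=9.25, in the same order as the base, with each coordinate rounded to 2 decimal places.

t = z/height = 9.25/20 = 0.4625
s = 1 + (scale-1)·z/height = 1 + (1.54-1)·9.25/20 = 1.249750
θ = twist·z/height = 173°·9.25/20 = 80.0125° = 1.396482 rad
cos θ = 0.173433, sin θ = 0.984846 (intermediates below are computed at full precision and shown rounded to 5 d.p.)
v1: (-2,4.5) → rotate → (-4.77867,-1.18924) → ×s → (-5.97215,-1.48625) → (-5.97,-1.49)
v2: (1.5,-4) → rotate → (4.19953,0.78354) → ×s → (5.24837,0.97922) → (5.25,0.98)
v3: (2,-5) → rotate → (5.27109,1.10252) → ×s → (6.58755,1.37788) → (6.59,1.38)
v4: (3,-1.5) → rotate → (1.99757,2.69439) → ×s → (2.49646,3.36731) → (2.50,3.37)

Cross-section at z=9.25: (-5.97,-1.49) (5.25,0.98) (6.59,1.38) (2.50,3.37)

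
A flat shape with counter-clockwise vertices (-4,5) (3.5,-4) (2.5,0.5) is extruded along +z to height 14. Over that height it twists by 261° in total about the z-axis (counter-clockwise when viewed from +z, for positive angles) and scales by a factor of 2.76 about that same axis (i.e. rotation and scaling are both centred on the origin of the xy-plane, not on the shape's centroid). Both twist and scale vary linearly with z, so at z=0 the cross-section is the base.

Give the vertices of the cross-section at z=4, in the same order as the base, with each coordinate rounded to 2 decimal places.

t = z/height = 4/14 = 0.285714
s = 1 + (scale-1)·z/height = 1 + (2.76-1)·4/14 = 1.502857
θ = twist·z/height = 261°·4/14 = 74.5714° = 1.301517 rad
cos θ = 0.266037, sin θ = 0.963963 (intermediates below are computed at full precision and shown rounded to 5 d.p.)
v1: (-4,5) → rotate → (-5.88396,-2.52567) → ×s → (-8.84275,-3.79572) → (-8.84,-3.80)
v2: (3.5,-4) → rotate → (4.78698,2.30972) → ×s → (7.19415,3.47118) → (7.19,3.47)
v3: (2.5,0.5) → rotate → (0.18311,2.54293) → ×s → (0.27519,3.82165) → (0.28,3.82)

Cross-section at z=4: (-8.84,-3.80) (7.19,3.47) (0.28,3.82)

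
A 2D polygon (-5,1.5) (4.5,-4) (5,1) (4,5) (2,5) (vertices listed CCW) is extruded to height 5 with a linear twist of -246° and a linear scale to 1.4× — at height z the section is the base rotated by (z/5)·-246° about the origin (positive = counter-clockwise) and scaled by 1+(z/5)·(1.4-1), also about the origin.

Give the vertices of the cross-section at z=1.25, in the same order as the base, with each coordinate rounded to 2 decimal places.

t = z/height = 1.25/5 = 0.25
s = 1 + (scale-1)·z/height = 1 + (1.4-1)·1.25/5 = 1.100000
θ = twist·z/height = -246°·1.25/5 = -61.5000° = -1.073377 rad
cos θ = 0.477159, sin θ = -0.878817 (intermediates below are computed at full precision and shown rounded to 5 d.p.)
v1: (-5,1.5) → rotate → (-1.06757,5.10982) → ×s → (-1.17432,5.62081) → (-1.17,5.62)
v2: (4.5,-4) → rotate → (-1.36805,-5.86331) → ×s → (-1.50486,-6.44964) → (-1.50,-6.45)
v3: (5,1) → rotate → (3.26461,-3.91693) → ×s → (3.59107,-4.30862) → (3.59,-4.31)
v4: (4,5) → rotate → (6.30272,-1.12947) → ×s → (6.93299,-1.24242) → (6.93,-1.24)
v5: (2,5) → rotate → (5.34840,0.62816) → ×s → (5.88324,0.69098) → (5.88,0.69)

Cross-section at z=1.25: (-1.17,5.62) (-1.50,-6.45) (3.59,-4.31) (6.93,-1.24) (5.88,0.69)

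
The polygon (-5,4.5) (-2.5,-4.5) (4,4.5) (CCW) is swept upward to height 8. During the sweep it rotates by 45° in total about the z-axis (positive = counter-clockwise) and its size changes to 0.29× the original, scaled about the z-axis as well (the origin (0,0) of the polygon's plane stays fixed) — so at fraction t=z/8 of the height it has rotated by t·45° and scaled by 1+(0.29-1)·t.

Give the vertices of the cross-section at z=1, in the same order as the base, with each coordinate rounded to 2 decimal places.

t = z/height = 1/8 = 0.125
s = 1 + (scale-1)·z/height = 1 + (0.29-1)·1/8 = 0.911250
θ = twist·z/height = 45°·1/8 = 5.6250° = 0.098175 rad
cos θ = 0.995185, sin θ = 0.098017 (intermediates below are computed at full precision and shown rounded to 5 d.p.)
v1: (-5,4.5) → rotate → (-5.41700,3.98825) → ×s → (-4.93624,3.63429) → (-4.94,3.63)
v2: (-2.5,-4.5) → rotate → (-2.04688,-4.72337) → ×s → (-1.86522,-4.30417) → (-1.87,-4.30)
v3: (4,4.5) → rotate → (3.53966,4.87040) → ×s → (3.22552,4.43815) → (3.23,4.44)

Cross-section at z=1: (-4.94,3.63) (-1.87,-4.30) (3.23,4.44)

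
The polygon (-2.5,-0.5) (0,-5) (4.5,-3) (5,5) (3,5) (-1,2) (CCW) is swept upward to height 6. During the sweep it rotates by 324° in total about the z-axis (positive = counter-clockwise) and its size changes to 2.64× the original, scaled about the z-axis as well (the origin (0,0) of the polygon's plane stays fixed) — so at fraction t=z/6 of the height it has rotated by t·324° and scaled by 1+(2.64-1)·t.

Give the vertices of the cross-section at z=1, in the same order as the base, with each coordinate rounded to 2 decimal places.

t = z/height = 1/6 = 0.166667
s = 1 + (scale-1)·z/height = 1 + (2.64-1)·1/6 = 1.273333
θ = twist·z/height = 324°·1/6 = 54.0000° = 0.942478 rad
cos θ = 0.587785, sin θ = 0.809017 (intermediates below are computed at full precision and shown rounded to 5 d.p.)
v1: (-2.5,-0.5) → rotate → (-1.06495,-2.31644) → ×s → (-1.35604,-2.94959) → (-1.36,-2.95)
v2: (0,-5) → rotate → (4.04508,-2.93893) → ×s → (5.15074,-3.74223) → (5.15,-3.74)
v3: (4.5,-3) → rotate → (5.07208,1.87722) → ×s → (6.45845,2.39033) → (6.46,2.39)
v4: (5,5) → rotate → (-1.10616,6.98401) → ×s → (-1.40851,8.89297) → (-1.41,8.89)
v5: (3,5) → rotate → (-2.28173,5.36598) → ×s → (-2.90540,6.83268) → (-2.91,6.83)
v6: (-1,2) → rotate → (-2.20582,0.36655) → ×s → (-2.80874,0.46674) → (-2.81,0.47)

Cross-section at z=1: (-1.36,-2.95) (5.15,-3.74) (6.46,2.39) (-1.41,8.89) (-2.91,6.83) (-2.81,0.47)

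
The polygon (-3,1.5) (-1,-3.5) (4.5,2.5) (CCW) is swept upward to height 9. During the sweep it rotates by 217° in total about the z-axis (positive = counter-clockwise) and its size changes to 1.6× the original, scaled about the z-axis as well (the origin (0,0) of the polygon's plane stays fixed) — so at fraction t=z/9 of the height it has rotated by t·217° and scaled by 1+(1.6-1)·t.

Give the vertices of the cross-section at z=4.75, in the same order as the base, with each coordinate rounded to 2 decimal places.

Cross-section at z=4.75: (-0.16,-4.41) (4.74,0.72) (-5.45,4.02)

t = z/height = 4.75/9 = 0.527778
s = 1 + (scale-1)·z/height = 1 + (1.6-1)·4.75/9 = 1.316667
θ = twist·z/height = 217°·4.75/9 = 114.5278° = 1.998887 rad
cos θ = -0.415134, sin θ = 0.909760 (intermediates below are computed at full precision and shown rounded to 5 d.p.)
v1: (-3,1.5) → rotate → (-0.11924,-3.35198) → ×s → (-0.15700,-4.41344) → (-0.16,-4.41)
v2: (-1,-3.5) → rotate → (3.59929,0.54321) → ×s → (4.73907,0.71523) → (4.74,0.72)
v3: (4.5,2.5) → rotate → (-4.14250,3.05608) → ×s → (-5.45430,4.02384) → (-5.45,4.02)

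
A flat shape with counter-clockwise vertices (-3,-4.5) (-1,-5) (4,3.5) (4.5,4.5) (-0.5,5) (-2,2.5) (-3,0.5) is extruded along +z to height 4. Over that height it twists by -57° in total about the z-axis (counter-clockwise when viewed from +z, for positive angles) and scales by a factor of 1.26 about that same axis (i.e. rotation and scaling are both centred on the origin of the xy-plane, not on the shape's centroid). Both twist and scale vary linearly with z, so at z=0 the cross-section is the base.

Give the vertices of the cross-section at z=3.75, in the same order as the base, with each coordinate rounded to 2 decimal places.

t = z/height = 3.75/4 = 0.9375
s = 1 + (scale-1)·z/height = 1 + (1.26-1)·3.75/4 = 1.243750
θ = twist·z/height = -57°·3.75/4 = -53.4375° = -0.932660 rad
cos θ = 0.595699, sin θ = -0.803208 (intermediates below are computed at full precision and shown rounded to 5 d.p.)
v1: (-3,-4.5) → rotate → (-5.40153,-0.27102) → ×s → (-6.71816,-0.33709) → (-6.72,-0.34)
v2: (-1,-5) → rotate → (-4.61174,-2.17529) → ×s → (-5.73585,-2.70552) → (-5.74,-2.71)
v3: (4,3.5) → rotate → (5.19402,-1.12788) → ×s → (6.46007,-1.40280) → (6.46,-1.40)
v4: (4.5,4.5) → rotate → (6.29508,-0.93379) → ×s → (7.82951,-1.16140) → (7.83,-1.16)
v5: (-0.5,5) → rotate → (3.71819,3.38010) → ×s → (4.62450,4.20400) → (4.62,4.20)
v6: (-2,2.5) → rotate → (0.81662,3.09566) → ×s → (1.01567,3.85023) → (1.02,3.85)
v7: (-3,0.5) → rotate → (-1.38549,2.70747) → ×s → (-1.72321,3.36742) → (-1.72,3.37)

Cross-section at z=3.75: (-6.72,-0.34) (-5.74,-2.71) (6.46,-1.40) (7.83,-1.16) (4.62,4.20) (1.02,3.85) (-1.72,3.37)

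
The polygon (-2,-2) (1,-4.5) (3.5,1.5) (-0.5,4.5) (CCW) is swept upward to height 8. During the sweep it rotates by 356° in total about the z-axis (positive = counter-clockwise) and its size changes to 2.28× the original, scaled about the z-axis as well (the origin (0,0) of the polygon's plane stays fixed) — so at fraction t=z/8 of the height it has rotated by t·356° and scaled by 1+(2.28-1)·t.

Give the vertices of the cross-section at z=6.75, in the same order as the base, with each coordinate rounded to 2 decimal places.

Cross-section at z=6.75: (-5.69,1.49) (-7.02,-6.53) (6.37,-4.70) (7.55,5.63)

t = z/height = 6.75/8 = 0.84375
s = 1 + (scale-1)·z/height = 1 + (2.28-1)·6.75/8 = 2.080000
θ = twist·z/height = 356°·6.75/8 = 300.3750° = 5.242533 rad
cos θ = 0.505657, sin θ = -0.862734 (intermediates below are computed at full precision and shown rounded to 5 d.p.)
v1: (-2,-2) → rotate → (-2.73678,0.71415) → ×s → (-5.69251,1.48544) → (-5.69,1.49)
v2: (1,-4.5) → rotate → (-3.37665,-3.13819) → ×s → (-7.02343,-6.52744) → (-7.02,-6.53)
v3: (3.5,1.5) → rotate → (3.06390,-2.26108) → ×s → (6.37292,-4.70306) → (6.37,-4.70)
v4: (-0.5,4.5) → rotate → (3.62948,2.70683) → ×s → (7.54931,5.63020) → (7.55,5.63)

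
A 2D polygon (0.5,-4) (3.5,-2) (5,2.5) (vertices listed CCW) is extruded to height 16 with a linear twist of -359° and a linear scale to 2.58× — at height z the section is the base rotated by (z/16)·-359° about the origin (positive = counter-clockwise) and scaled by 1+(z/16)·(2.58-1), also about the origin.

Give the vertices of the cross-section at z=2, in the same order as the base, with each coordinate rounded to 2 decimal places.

t = z/height = 2/16 = 0.125
s = 1 + (scale-1)·z/height = 1 + (2.58-1)·2/16 = 1.197500
θ = twist·z/height = -359°·2/16 = -44.8750° = -0.783217 rad
cos θ = 0.708648, sin θ = -0.705562 (intermediates below are computed at full precision and shown rounded to 5 d.p.)
v1: (0.5,-4) → rotate → (-2.46793,-3.18737) → ×s → (-2.95534,-3.81688) → (-2.96,-3.82)
v2: (3.5,-2) → rotate → (1.06914,-3.88676) → ×s → (1.28030,-4.65440) → (1.28,-4.65)
v3: (5,2.5) → rotate → (5.30714,-1.75619) → ×s → (6.35531,-2.10304) → (6.36,-2.10)

Cross-section at z=2: (-2.96,-3.82) (1.28,-4.65) (6.36,-2.10)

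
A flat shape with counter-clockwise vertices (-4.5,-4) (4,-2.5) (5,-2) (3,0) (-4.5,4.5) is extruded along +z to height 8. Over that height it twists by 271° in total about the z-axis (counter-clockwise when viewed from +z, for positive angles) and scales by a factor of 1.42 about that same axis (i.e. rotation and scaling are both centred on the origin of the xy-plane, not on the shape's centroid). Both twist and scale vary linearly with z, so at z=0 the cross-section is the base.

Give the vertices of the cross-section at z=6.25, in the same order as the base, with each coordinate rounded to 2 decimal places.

Cross-section at z=6.25: (2.29,7.66) (-6.26,0.03) (-7.05,-1.23) (-3.39,-2.09) (8.23,-1.94)

t = z/height = 6.25/8 = 0.78125
s = 1 + (scale-1)·z/height = 1 + (1.42-1)·6.25/8 = 1.328125
θ = twist·z/height = 271°·6.25/8 = 211.7188° = 3.695189 rad
cos θ = -0.850639, sin θ = -0.525750 (intermediates below are computed at full precision and shown rounded to 5 d.p.)
v1: (-4.5,-4) → rotate → (1.72488,5.76843) → ×s → (2.29085,7.66120) → (2.29,7.66)
v2: (4,-2.5) → rotate → (-4.71693,0.02360) → ×s → (-6.26467,0.03134) → (-6.26,0.03)
v3: (5,-2) → rotate → (-5.30470,-0.92747) → ×s → (-7.04530,-1.23180) → (-7.05,-1.23)
v4: (3,0) → rotate → (-2.55192,-1.57725) → ×s → (-3.38927,-2.09479) → (-3.39,-2.09)
v5: (-4.5,4.5) → rotate → (6.19375,-1.46200) → ×s → (8.22608,-1.94172) → (8.23,-1.94)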